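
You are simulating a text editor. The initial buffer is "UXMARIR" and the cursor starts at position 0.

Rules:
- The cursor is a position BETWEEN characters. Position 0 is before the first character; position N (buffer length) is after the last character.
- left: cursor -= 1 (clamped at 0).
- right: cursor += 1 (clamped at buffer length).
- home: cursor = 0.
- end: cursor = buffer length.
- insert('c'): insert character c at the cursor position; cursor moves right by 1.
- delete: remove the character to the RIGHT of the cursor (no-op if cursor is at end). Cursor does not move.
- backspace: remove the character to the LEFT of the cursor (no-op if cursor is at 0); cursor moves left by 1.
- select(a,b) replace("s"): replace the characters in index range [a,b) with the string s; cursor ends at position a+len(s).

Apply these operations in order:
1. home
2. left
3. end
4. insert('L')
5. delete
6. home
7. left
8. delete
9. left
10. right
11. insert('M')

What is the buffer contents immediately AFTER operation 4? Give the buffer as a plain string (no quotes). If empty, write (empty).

After op 1 (home): buf='UXMARIR' cursor=0
After op 2 (left): buf='UXMARIR' cursor=0
After op 3 (end): buf='UXMARIR' cursor=7
After op 4 (insert('L')): buf='UXMARIRL' cursor=8

Answer: UXMARIRL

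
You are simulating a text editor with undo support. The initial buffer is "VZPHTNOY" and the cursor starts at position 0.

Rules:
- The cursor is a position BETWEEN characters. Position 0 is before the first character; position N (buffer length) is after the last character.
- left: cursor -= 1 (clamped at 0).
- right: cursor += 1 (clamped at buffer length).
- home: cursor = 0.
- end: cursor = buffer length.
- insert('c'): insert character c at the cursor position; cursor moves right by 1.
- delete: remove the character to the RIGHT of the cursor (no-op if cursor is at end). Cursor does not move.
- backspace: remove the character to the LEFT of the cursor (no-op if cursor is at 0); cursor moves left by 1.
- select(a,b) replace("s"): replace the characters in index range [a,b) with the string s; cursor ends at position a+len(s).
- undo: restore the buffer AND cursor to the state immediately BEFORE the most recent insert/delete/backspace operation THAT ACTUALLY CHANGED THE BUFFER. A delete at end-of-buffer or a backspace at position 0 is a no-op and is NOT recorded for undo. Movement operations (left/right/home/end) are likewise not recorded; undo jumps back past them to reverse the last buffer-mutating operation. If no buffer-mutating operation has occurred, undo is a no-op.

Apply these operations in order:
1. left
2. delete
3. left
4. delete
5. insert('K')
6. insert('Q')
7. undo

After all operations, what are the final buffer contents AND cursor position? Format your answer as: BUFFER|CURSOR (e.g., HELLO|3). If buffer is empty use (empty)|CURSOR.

After op 1 (left): buf='VZPHTNOY' cursor=0
After op 2 (delete): buf='ZPHTNOY' cursor=0
After op 3 (left): buf='ZPHTNOY' cursor=0
After op 4 (delete): buf='PHTNOY' cursor=0
After op 5 (insert('K')): buf='KPHTNOY' cursor=1
After op 6 (insert('Q')): buf='KQPHTNOY' cursor=2
After op 7 (undo): buf='KPHTNOY' cursor=1

Answer: KPHTNOY|1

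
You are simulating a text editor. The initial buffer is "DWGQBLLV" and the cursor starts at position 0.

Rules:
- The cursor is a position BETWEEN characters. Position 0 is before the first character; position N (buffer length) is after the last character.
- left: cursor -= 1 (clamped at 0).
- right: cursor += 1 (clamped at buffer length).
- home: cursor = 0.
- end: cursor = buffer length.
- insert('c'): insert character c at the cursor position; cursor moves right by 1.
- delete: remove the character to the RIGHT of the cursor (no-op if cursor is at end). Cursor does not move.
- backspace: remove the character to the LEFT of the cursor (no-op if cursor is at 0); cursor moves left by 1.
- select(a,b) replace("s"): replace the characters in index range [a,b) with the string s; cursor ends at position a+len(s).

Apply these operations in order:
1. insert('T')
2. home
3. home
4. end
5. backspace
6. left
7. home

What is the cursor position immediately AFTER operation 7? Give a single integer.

Answer: 0

Derivation:
After op 1 (insert('T')): buf='TDWGQBLLV' cursor=1
After op 2 (home): buf='TDWGQBLLV' cursor=0
After op 3 (home): buf='TDWGQBLLV' cursor=0
After op 4 (end): buf='TDWGQBLLV' cursor=9
After op 5 (backspace): buf='TDWGQBLL' cursor=8
After op 6 (left): buf='TDWGQBLL' cursor=7
After op 7 (home): buf='TDWGQBLL' cursor=0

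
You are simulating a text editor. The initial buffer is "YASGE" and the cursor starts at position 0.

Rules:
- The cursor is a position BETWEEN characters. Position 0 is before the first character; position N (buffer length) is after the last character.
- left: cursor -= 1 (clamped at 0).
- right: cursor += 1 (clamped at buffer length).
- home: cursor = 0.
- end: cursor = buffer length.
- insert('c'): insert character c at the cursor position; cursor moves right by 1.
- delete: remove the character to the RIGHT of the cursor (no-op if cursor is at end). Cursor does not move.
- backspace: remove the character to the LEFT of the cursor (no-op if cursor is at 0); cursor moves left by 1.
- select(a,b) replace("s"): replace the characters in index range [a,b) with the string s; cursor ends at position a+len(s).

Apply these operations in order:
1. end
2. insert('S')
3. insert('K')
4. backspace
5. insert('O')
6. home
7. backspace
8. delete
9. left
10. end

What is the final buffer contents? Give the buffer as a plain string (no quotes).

Answer: ASGESO

Derivation:
After op 1 (end): buf='YASGE' cursor=5
After op 2 (insert('S')): buf='YASGES' cursor=6
After op 3 (insert('K')): buf='YASGESK' cursor=7
After op 4 (backspace): buf='YASGES' cursor=6
After op 5 (insert('O')): buf='YASGESO' cursor=7
After op 6 (home): buf='YASGESO' cursor=0
After op 7 (backspace): buf='YASGESO' cursor=0
After op 8 (delete): buf='ASGESO' cursor=0
After op 9 (left): buf='ASGESO' cursor=0
After op 10 (end): buf='ASGESO' cursor=6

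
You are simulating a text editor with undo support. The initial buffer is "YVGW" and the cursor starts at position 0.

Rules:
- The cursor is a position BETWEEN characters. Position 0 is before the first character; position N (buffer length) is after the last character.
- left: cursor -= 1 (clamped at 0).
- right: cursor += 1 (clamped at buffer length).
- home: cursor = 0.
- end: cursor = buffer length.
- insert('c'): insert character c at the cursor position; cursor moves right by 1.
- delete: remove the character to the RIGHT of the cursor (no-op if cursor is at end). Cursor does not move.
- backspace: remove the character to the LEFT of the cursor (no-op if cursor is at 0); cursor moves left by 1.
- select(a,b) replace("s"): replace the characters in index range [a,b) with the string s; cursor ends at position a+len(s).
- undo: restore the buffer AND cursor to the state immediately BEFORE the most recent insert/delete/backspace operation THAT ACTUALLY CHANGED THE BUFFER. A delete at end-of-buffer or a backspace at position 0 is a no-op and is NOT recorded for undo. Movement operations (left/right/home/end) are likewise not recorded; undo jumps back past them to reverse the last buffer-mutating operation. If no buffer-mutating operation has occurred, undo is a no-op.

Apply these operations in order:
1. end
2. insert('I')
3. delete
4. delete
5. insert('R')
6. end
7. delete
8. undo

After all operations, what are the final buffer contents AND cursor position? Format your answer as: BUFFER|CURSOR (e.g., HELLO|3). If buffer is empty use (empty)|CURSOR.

Answer: YVGWI|5

Derivation:
After op 1 (end): buf='YVGW' cursor=4
After op 2 (insert('I')): buf='YVGWI' cursor=5
After op 3 (delete): buf='YVGWI' cursor=5
After op 4 (delete): buf='YVGWI' cursor=5
After op 5 (insert('R')): buf='YVGWIR' cursor=6
After op 6 (end): buf='YVGWIR' cursor=6
After op 7 (delete): buf='YVGWIR' cursor=6
After op 8 (undo): buf='YVGWI' cursor=5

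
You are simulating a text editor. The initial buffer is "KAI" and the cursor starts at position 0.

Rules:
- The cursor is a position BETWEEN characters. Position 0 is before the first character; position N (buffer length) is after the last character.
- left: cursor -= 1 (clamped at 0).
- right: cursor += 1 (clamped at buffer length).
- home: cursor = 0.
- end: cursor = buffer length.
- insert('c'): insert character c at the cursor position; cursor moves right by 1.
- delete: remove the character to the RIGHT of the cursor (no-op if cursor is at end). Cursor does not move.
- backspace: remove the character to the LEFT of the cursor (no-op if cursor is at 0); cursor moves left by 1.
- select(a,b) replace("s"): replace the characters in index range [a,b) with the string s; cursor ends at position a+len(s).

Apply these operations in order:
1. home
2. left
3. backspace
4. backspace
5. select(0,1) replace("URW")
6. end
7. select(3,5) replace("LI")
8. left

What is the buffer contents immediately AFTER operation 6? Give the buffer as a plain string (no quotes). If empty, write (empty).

After op 1 (home): buf='KAI' cursor=0
After op 2 (left): buf='KAI' cursor=0
After op 3 (backspace): buf='KAI' cursor=0
After op 4 (backspace): buf='KAI' cursor=0
After op 5 (select(0,1) replace("URW")): buf='URWAI' cursor=3
After op 6 (end): buf='URWAI' cursor=5

Answer: URWAI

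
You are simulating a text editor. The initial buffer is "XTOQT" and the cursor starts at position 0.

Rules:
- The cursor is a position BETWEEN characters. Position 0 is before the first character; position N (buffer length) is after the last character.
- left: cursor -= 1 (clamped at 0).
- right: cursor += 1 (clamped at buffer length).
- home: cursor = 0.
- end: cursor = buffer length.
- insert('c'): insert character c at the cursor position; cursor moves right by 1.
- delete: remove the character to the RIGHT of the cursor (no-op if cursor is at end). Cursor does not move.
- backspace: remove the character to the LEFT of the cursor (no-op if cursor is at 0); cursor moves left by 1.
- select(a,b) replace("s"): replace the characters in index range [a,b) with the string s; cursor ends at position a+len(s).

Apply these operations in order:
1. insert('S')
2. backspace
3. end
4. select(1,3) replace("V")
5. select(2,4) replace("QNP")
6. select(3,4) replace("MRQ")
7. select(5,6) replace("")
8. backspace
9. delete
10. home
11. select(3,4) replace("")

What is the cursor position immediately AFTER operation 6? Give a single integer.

After op 1 (insert('S')): buf='SXTOQT' cursor=1
After op 2 (backspace): buf='XTOQT' cursor=0
After op 3 (end): buf='XTOQT' cursor=5
After op 4 (select(1,3) replace("V")): buf='XVQT' cursor=2
After op 5 (select(2,4) replace("QNP")): buf='XVQNP' cursor=5
After op 6 (select(3,4) replace("MRQ")): buf='XVQMRQP' cursor=6

Answer: 6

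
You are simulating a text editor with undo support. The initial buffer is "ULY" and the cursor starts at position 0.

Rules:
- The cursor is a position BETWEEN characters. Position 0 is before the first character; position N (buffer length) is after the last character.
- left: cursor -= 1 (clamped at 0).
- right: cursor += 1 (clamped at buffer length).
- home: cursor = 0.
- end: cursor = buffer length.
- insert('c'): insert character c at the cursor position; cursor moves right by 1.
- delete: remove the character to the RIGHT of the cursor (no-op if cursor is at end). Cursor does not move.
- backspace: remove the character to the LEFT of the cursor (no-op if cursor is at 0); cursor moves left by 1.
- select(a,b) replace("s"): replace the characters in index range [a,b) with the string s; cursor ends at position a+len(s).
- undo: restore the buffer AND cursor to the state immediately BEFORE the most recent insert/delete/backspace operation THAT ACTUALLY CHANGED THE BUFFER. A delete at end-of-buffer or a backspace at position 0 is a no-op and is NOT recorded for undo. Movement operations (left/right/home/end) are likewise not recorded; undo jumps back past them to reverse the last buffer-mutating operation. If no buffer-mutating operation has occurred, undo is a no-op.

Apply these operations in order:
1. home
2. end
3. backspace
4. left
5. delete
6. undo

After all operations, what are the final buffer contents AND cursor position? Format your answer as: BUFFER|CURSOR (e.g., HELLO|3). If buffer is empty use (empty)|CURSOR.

Answer: UL|1

Derivation:
After op 1 (home): buf='ULY' cursor=0
After op 2 (end): buf='ULY' cursor=3
After op 3 (backspace): buf='UL' cursor=2
After op 4 (left): buf='UL' cursor=1
After op 5 (delete): buf='U' cursor=1
After op 6 (undo): buf='UL' cursor=1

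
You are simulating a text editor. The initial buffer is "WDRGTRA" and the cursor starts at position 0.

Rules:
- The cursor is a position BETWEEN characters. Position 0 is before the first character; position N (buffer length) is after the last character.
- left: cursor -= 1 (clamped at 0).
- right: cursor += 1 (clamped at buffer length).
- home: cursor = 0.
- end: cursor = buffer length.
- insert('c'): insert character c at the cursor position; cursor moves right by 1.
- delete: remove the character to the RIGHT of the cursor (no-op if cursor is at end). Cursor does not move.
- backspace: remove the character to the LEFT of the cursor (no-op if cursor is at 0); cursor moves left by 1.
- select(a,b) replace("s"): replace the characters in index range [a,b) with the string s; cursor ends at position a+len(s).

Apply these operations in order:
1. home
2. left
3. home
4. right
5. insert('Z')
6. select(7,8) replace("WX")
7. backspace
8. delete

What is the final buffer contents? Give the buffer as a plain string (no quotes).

After op 1 (home): buf='WDRGTRA' cursor=0
After op 2 (left): buf='WDRGTRA' cursor=0
After op 3 (home): buf='WDRGTRA' cursor=0
After op 4 (right): buf='WDRGTRA' cursor=1
After op 5 (insert('Z')): buf='WZDRGTRA' cursor=2
After op 6 (select(7,8) replace("WX")): buf='WZDRGTRWX' cursor=9
After op 7 (backspace): buf='WZDRGTRW' cursor=8
After op 8 (delete): buf='WZDRGTRW' cursor=8

Answer: WZDRGTRW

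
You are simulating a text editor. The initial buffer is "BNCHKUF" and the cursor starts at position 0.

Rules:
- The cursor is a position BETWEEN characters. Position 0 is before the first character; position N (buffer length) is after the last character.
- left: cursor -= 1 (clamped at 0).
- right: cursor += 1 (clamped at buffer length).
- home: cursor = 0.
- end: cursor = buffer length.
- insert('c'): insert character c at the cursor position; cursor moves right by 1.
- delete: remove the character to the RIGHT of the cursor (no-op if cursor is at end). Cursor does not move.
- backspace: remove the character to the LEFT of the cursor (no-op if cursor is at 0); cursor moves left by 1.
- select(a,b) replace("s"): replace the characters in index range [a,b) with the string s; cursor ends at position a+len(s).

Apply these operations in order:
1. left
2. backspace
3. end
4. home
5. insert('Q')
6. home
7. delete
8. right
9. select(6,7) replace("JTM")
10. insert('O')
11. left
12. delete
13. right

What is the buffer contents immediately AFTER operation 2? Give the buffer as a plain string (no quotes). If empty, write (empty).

After op 1 (left): buf='BNCHKUF' cursor=0
After op 2 (backspace): buf='BNCHKUF' cursor=0

Answer: BNCHKUF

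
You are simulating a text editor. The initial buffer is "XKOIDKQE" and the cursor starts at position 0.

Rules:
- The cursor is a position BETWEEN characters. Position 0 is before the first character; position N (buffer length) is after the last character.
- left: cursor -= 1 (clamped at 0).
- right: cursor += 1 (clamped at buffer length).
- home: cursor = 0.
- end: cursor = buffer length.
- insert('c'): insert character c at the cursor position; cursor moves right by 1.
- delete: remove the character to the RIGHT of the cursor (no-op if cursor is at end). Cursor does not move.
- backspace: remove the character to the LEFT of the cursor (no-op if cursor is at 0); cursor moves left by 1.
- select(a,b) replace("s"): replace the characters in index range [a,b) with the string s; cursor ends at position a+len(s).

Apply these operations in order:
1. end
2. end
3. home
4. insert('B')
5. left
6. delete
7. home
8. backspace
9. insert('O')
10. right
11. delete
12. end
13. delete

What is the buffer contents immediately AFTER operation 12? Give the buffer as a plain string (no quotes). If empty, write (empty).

After op 1 (end): buf='XKOIDKQE' cursor=8
After op 2 (end): buf='XKOIDKQE' cursor=8
After op 3 (home): buf='XKOIDKQE' cursor=0
After op 4 (insert('B')): buf='BXKOIDKQE' cursor=1
After op 5 (left): buf='BXKOIDKQE' cursor=0
After op 6 (delete): buf='XKOIDKQE' cursor=0
After op 7 (home): buf='XKOIDKQE' cursor=0
After op 8 (backspace): buf='XKOIDKQE' cursor=0
After op 9 (insert('O')): buf='OXKOIDKQE' cursor=1
After op 10 (right): buf='OXKOIDKQE' cursor=2
After op 11 (delete): buf='OXOIDKQE' cursor=2
After op 12 (end): buf='OXOIDKQE' cursor=8

Answer: OXOIDKQE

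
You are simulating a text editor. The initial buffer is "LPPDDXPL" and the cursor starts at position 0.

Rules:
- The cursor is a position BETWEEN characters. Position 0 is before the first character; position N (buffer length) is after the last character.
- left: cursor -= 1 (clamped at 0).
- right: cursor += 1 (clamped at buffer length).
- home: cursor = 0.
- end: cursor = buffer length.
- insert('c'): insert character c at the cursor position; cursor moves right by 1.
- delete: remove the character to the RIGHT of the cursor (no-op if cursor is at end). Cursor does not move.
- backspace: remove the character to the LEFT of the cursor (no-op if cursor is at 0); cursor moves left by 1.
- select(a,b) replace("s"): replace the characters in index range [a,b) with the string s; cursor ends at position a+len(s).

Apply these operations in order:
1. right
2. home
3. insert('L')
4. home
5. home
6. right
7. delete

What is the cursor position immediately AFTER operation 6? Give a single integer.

After op 1 (right): buf='LPPDDXPL' cursor=1
After op 2 (home): buf='LPPDDXPL' cursor=0
After op 3 (insert('L')): buf='LLPPDDXPL' cursor=1
After op 4 (home): buf='LLPPDDXPL' cursor=0
After op 5 (home): buf='LLPPDDXPL' cursor=0
After op 6 (right): buf='LLPPDDXPL' cursor=1

Answer: 1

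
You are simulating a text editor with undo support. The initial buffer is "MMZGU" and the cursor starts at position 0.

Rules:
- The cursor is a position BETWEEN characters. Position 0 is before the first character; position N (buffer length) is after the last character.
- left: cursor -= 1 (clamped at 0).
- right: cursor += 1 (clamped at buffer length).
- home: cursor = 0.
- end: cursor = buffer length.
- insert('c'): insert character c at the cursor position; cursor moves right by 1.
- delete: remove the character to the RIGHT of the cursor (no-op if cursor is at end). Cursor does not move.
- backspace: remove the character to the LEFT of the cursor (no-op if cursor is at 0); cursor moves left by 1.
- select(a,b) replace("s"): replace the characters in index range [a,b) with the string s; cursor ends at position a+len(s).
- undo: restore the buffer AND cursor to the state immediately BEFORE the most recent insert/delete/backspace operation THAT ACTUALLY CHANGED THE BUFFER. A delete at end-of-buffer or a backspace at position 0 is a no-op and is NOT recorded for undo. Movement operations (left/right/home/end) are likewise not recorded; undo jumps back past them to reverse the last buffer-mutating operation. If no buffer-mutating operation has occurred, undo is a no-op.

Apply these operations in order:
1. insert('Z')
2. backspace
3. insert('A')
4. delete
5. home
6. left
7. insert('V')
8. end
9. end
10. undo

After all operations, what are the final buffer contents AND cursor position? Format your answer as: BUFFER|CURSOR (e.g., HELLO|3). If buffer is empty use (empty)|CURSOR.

Answer: AMZGU|0

Derivation:
After op 1 (insert('Z')): buf='ZMMZGU' cursor=1
After op 2 (backspace): buf='MMZGU' cursor=0
After op 3 (insert('A')): buf='AMMZGU' cursor=1
After op 4 (delete): buf='AMZGU' cursor=1
After op 5 (home): buf='AMZGU' cursor=0
After op 6 (left): buf='AMZGU' cursor=0
After op 7 (insert('V')): buf='VAMZGU' cursor=1
After op 8 (end): buf='VAMZGU' cursor=6
After op 9 (end): buf='VAMZGU' cursor=6
After op 10 (undo): buf='AMZGU' cursor=0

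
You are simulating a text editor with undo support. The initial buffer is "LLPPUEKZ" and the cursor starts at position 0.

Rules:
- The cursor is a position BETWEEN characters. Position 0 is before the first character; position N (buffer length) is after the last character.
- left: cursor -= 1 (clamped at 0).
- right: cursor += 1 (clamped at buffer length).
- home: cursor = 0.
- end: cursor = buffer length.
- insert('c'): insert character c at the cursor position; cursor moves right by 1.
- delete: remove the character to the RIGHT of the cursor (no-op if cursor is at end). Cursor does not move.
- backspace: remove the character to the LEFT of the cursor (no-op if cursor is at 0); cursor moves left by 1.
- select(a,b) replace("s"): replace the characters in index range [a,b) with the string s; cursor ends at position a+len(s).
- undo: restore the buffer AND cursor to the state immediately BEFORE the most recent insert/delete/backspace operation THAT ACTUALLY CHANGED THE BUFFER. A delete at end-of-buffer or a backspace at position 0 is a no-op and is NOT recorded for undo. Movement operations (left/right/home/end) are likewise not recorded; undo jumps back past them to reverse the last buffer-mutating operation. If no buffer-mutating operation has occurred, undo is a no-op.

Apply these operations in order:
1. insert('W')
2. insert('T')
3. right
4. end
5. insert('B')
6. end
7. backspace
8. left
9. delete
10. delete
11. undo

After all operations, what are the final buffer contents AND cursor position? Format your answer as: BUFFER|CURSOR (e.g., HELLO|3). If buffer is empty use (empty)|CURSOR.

After op 1 (insert('W')): buf='WLLPPUEKZ' cursor=1
After op 2 (insert('T')): buf='WTLLPPUEKZ' cursor=2
After op 3 (right): buf='WTLLPPUEKZ' cursor=3
After op 4 (end): buf='WTLLPPUEKZ' cursor=10
After op 5 (insert('B')): buf='WTLLPPUEKZB' cursor=11
After op 6 (end): buf='WTLLPPUEKZB' cursor=11
After op 7 (backspace): buf='WTLLPPUEKZ' cursor=10
After op 8 (left): buf='WTLLPPUEKZ' cursor=9
After op 9 (delete): buf='WTLLPPUEK' cursor=9
After op 10 (delete): buf='WTLLPPUEK' cursor=9
After op 11 (undo): buf='WTLLPPUEKZ' cursor=9

Answer: WTLLPPUEKZ|9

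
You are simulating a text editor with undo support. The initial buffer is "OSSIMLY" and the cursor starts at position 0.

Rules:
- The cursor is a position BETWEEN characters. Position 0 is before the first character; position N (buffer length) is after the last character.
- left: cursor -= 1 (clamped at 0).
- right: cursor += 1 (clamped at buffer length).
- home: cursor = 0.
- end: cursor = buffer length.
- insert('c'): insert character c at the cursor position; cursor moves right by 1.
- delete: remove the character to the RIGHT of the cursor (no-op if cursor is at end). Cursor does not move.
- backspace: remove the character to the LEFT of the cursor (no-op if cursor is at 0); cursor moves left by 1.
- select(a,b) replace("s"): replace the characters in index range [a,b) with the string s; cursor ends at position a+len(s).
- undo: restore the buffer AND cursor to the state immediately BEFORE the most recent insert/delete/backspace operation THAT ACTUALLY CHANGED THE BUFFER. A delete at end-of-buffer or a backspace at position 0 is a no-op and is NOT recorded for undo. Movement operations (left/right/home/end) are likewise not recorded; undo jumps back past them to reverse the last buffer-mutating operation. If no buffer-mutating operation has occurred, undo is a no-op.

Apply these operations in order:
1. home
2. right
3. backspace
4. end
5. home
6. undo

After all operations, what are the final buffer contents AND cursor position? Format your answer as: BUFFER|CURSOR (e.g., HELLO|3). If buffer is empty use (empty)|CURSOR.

After op 1 (home): buf='OSSIMLY' cursor=0
After op 2 (right): buf='OSSIMLY' cursor=1
After op 3 (backspace): buf='SSIMLY' cursor=0
After op 4 (end): buf='SSIMLY' cursor=6
After op 5 (home): buf='SSIMLY' cursor=0
After op 6 (undo): buf='OSSIMLY' cursor=1

Answer: OSSIMLY|1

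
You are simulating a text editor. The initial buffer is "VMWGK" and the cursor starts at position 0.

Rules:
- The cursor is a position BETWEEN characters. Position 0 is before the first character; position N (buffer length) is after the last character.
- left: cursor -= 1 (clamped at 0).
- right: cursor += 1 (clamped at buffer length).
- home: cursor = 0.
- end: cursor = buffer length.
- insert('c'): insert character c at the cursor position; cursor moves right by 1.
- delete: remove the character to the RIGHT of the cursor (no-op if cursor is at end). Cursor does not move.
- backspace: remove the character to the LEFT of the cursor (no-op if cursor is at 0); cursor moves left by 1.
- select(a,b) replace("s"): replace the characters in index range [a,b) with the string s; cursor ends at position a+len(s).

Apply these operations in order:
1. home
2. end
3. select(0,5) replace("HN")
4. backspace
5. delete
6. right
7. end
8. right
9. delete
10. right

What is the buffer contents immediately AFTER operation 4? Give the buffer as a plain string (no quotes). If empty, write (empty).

Answer: H

Derivation:
After op 1 (home): buf='VMWGK' cursor=0
After op 2 (end): buf='VMWGK' cursor=5
After op 3 (select(0,5) replace("HN")): buf='HN' cursor=2
After op 4 (backspace): buf='H' cursor=1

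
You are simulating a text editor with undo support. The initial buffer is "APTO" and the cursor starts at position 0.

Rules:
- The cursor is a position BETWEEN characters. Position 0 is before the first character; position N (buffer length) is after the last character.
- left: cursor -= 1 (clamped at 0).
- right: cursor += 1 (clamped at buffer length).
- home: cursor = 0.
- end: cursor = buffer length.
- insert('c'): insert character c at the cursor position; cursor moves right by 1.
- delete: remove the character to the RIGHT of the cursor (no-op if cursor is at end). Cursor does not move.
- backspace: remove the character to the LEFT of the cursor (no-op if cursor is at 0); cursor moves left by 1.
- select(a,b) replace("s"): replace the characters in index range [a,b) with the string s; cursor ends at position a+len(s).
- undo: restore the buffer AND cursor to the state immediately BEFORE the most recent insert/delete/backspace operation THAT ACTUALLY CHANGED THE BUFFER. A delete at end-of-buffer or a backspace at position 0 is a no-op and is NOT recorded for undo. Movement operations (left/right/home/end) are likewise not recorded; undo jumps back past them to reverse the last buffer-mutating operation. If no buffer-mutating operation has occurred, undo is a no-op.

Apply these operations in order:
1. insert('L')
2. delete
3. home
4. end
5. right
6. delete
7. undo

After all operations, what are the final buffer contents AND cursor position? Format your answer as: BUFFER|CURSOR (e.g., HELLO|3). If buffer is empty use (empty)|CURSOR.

After op 1 (insert('L')): buf='LAPTO' cursor=1
After op 2 (delete): buf='LPTO' cursor=1
After op 3 (home): buf='LPTO' cursor=0
After op 4 (end): buf='LPTO' cursor=4
After op 5 (right): buf='LPTO' cursor=4
After op 6 (delete): buf='LPTO' cursor=4
After op 7 (undo): buf='LAPTO' cursor=1

Answer: LAPTO|1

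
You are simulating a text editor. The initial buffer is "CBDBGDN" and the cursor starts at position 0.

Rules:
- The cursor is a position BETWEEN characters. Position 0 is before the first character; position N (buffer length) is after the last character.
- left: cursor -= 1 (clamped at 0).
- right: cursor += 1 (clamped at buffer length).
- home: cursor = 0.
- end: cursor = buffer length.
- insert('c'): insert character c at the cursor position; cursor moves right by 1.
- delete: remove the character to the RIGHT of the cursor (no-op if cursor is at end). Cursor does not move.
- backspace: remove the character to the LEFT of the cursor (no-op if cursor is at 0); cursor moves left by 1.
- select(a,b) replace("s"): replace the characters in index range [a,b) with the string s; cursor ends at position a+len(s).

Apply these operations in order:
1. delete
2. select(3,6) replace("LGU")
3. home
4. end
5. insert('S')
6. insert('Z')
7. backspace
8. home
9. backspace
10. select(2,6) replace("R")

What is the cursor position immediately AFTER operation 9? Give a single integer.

Answer: 0

Derivation:
After op 1 (delete): buf='BDBGDN' cursor=0
After op 2 (select(3,6) replace("LGU")): buf='BDBLGU' cursor=6
After op 3 (home): buf='BDBLGU' cursor=0
After op 4 (end): buf='BDBLGU' cursor=6
After op 5 (insert('S')): buf='BDBLGUS' cursor=7
After op 6 (insert('Z')): buf='BDBLGUSZ' cursor=8
After op 7 (backspace): buf='BDBLGUS' cursor=7
After op 8 (home): buf='BDBLGUS' cursor=0
After op 9 (backspace): buf='BDBLGUS' cursor=0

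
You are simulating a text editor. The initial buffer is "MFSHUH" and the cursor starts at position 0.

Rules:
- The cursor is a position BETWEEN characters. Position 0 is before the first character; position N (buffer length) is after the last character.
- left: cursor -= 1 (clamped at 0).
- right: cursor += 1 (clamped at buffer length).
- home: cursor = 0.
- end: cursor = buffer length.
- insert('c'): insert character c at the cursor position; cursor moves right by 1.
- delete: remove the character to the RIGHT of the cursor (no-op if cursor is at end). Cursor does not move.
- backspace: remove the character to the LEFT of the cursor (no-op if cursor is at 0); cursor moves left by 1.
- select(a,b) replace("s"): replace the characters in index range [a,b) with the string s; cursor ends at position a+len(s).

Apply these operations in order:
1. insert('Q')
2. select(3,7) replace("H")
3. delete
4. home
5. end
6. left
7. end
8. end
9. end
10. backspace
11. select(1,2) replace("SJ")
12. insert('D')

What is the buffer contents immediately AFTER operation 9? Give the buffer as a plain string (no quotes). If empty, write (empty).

Answer: QMFH

Derivation:
After op 1 (insert('Q')): buf='QMFSHUH' cursor=1
After op 2 (select(3,7) replace("H")): buf='QMFH' cursor=4
After op 3 (delete): buf='QMFH' cursor=4
After op 4 (home): buf='QMFH' cursor=0
After op 5 (end): buf='QMFH' cursor=4
After op 6 (left): buf='QMFH' cursor=3
After op 7 (end): buf='QMFH' cursor=4
After op 8 (end): buf='QMFH' cursor=4
After op 9 (end): buf='QMFH' cursor=4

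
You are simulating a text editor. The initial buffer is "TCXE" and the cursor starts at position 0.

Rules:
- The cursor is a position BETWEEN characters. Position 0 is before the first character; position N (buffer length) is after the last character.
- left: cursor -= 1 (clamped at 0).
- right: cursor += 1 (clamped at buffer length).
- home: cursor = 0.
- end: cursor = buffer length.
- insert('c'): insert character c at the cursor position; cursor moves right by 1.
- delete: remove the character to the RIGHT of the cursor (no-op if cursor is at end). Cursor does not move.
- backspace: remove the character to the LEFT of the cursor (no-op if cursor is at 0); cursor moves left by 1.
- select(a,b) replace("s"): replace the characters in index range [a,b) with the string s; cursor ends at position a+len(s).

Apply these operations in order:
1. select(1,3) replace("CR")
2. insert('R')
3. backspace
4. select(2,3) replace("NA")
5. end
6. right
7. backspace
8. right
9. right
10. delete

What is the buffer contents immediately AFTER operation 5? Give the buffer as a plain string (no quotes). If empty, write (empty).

Answer: TCNAE

Derivation:
After op 1 (select(1,3) replace("CR")): buf='TCRE' cursor=3
After op 2 (insert('R')): buf='TCRRE' cursor=4
After op 3 (backspace): buf='TCRE' cursor=3
After op 4 (select(2,3) replace("NA")): buf='TCNAE' cursor=4
After op 5 (end): buf='TCNAE' cursor=5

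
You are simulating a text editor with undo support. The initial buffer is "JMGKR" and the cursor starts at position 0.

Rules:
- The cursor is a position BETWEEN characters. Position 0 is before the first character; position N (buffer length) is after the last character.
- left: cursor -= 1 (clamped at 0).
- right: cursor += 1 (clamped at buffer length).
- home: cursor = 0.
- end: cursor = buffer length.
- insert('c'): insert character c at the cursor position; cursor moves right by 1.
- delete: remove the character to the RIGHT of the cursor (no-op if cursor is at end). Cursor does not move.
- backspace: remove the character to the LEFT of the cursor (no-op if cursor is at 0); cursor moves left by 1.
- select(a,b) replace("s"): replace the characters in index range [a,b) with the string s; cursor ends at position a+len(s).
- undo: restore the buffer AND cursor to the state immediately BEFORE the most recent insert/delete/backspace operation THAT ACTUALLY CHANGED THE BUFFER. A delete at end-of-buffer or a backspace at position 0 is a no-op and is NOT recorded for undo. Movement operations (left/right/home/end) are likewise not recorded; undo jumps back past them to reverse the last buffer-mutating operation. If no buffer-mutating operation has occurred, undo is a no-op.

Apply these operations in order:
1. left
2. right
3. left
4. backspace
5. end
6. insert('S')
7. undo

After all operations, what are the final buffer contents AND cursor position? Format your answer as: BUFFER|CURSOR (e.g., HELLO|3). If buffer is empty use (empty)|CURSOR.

Answer: JMGKR|5

Derivation:
After op 1 (left): buf='JMGKR' cursor=0
After op 2 (right): buf='JMGKR' cursor=1
After op 3 (left): buf='JMGKR' cursor=0
After op 4 (backspace): buf='JMGKR' cursor=0
After op 5 (end): buf='JMGKR' cursor=5
After op 6 (insert('S')): buf='JMGKRS' cursor=6
After op 7 (undo): buf='JMGKR' cursor=5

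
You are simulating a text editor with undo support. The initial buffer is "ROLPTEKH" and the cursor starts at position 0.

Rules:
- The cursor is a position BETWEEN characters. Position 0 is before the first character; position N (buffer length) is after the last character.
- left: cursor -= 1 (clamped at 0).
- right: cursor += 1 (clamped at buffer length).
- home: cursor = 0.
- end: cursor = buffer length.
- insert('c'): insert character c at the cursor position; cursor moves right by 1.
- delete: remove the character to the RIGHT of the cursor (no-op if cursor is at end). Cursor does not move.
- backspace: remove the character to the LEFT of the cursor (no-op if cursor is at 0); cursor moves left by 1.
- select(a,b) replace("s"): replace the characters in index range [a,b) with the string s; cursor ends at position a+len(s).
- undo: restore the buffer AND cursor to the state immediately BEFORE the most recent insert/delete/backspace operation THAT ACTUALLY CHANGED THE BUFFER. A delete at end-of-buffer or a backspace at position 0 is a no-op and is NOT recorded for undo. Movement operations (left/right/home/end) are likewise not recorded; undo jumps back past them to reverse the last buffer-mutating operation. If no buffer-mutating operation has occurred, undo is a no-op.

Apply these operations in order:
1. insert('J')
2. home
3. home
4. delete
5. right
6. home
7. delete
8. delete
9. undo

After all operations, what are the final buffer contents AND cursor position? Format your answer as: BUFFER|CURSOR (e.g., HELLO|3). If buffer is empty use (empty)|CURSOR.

Answer: OLPTEKH|0

Derivation:
After op 1 (insert('J')): buf='JROLPTEKH' cursor=1
After op 2 (home): buf='JROLPTEKH' cursor=0
After op 3 (home): buf='JROLPTEKH' cursor=0
After op 4 (delete): buf='ROLPTEKH' cursor=0
After op 5 (right): buf='ROLPTEKH' cursor=1
After op 6 (home): buf='ROLPTEKH' cursor=0
After op 7 (delete): buf='OLPTEKH' cursor=0
After op 8 (delete): buf='LPTEKH' cursor=0
After op 9 (undo): buf='OLPTEKH' cursor=0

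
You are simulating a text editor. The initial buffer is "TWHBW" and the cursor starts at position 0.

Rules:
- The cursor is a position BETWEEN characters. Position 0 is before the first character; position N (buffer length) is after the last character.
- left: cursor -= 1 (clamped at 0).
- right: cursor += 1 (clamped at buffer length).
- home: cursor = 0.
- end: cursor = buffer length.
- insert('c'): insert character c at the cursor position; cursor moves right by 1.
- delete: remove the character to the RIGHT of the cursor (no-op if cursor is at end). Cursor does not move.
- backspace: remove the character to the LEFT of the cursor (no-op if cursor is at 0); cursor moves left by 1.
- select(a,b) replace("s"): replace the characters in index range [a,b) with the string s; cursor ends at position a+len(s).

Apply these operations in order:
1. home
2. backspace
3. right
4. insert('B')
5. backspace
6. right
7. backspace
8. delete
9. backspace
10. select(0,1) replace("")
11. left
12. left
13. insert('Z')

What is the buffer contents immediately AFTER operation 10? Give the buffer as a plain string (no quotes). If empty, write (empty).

After op 1 (home): buf='TWHBW' cursor=0
After op 2 (backspace): buf='TWHBW' cursor=0
After op 3 (right): buf='TWHBW' cursor=1
After op 4 (insert('B')): buf='TBWHBW' cursor=2
After op 5 (backspace): buf='TWHBW' cursor=1
After op 6 (right): buf='TWHBW' cursor=2
After op 7 (backspace): buf='THBW' cursor=1
After op 8 (delete): buf='TBW' cursor=1
After op 9 (backspace): buf='BW' cursor=0
After op 10 (select(0,1) replace("")): buf='W' cursor=0

Answer: W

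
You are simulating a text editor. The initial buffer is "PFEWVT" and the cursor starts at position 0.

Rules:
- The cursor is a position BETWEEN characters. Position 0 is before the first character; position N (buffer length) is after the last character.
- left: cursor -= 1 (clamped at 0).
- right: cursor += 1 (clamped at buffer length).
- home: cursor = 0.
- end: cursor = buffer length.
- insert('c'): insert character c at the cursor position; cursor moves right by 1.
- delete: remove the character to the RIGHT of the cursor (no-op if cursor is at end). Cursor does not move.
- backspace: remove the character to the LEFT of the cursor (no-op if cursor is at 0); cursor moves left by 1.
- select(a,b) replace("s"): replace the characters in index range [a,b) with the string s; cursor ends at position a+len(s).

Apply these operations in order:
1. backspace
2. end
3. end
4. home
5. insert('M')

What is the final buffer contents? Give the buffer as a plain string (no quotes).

After op 1 (backspace): buf='PFEWVT' cursor=0
After op 2 (end): buf='PFEWVT' cursor=6
After op 3 (end): buf='PFEWVT' cursor=6
After op 4 (home): buf='PFEWVT' cursor=0
After op 5 (insert('M')): buf='MPFEWVT' cursor=1

Answer: MPFEWVT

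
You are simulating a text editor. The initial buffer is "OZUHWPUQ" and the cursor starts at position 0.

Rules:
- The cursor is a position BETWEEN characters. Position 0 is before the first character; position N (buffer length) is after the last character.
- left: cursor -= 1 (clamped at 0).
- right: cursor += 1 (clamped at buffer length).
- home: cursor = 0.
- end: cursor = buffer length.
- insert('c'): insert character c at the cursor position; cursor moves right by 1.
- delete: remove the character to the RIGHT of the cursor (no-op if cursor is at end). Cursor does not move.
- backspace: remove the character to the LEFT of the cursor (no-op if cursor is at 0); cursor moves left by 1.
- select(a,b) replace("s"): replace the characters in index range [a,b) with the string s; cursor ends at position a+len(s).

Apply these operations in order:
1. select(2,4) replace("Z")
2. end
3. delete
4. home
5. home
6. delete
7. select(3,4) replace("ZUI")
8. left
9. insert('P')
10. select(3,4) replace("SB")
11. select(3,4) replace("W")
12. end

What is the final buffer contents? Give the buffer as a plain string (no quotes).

Answer: ZZWWBUPIUQ

Derivation:
After op 1 (select(2,4) replace("Z")): buf='OZZWPUQ' cursor=3
After op 2 (end): buf='OZZWPUQ' cursor=7
After op 3 (delete): buf='OZZWPUQ' cursor=7
After op 4 (home): buf='OZZWPUQ' cursor=0
After op 5 (home): buf='OZZWPUQ' cursor=0
After op 6 (delete): buf='ZZWPUQ' cursor=0
After op 7 (select(3,4) replace("ZUI")): buf='ZZWZUIUQ' cursor=6
After op 8 (left): buf='ZZWZUIUQ' cursor=5
After op 9 (insert('P')): buf='ZZWZUPIUQ' cursor=6
After op 10 (select(3,4) replace("SB")): buf='ZZWSBUPIUQ' cursor=5
After op 11 (select(3,4) replace("W")): buf='ZZWWBUPIUQ' cursor=4
After op 12 (end): buf='ZZWWBUPIUQ' cursor=10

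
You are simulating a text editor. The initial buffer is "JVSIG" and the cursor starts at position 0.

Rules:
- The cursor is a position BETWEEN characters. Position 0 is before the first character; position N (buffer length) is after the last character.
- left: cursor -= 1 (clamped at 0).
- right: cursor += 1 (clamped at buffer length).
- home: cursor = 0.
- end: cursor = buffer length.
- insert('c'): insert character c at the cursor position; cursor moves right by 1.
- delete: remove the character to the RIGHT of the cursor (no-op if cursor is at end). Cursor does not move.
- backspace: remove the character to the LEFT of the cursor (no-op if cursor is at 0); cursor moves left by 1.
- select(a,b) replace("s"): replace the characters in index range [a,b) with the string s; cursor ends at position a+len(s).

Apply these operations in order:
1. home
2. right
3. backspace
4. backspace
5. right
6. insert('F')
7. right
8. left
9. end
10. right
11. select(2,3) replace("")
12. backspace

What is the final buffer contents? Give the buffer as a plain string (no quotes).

After op 1 (home): buf='JVSIG' cursor=0
After op 2 (right): buf='JVSIG' cursor=1
After op 3 (backspace): buf='VSIG' cursor=0
After op 4 (backspace): buf='VSIG' cursor=0
After op 5 (right): buf='VSIG' cursor=1
After op 6 (insert('F')): buf='VFSIG' cursor=2
After op 7 (right): buf='VFSIG' cursor=3
After op 8 (left): buf='VFSIG' cursor=2
After op 9 (end): buf='VFSIG' cursor=5
After op 10 (right): buf='VFSIG' cursor=5
After op 11 (select(2,3) replace("")): buf='VFIG' cursor=2
After op 12 (backspace): buf='VIG' cursor=1

Answer: VIG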